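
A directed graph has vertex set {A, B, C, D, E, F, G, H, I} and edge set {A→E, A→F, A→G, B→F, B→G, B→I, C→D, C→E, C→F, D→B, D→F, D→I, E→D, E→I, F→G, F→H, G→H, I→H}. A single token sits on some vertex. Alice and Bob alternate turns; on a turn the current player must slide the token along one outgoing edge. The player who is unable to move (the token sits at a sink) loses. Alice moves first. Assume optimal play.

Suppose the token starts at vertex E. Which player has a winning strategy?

Bob wins.

Compute win/loss labels from the base case upward. A position with no move is L. Any other position is W if it can reach an L in one move, else L.
Every edge goes from a vertex to one that appears earlier in the order H, G, F, I, B, D, E, C, A, so processing vertices in that order labels each vertex after all of its successors.
H: no outgoing edge → L
G: W (go to H, an L position)
F: W (go to H, an L position)
I: W (go to H, an L position)
B: L (options I(W), F(W), G(W) are all W)
D: W (go to B, an L position)
E: L (options D(W), I(W) are all W)
C: W (go to E, an L position)
A: W (go to E, an L position)
Every move from E reaches a W position, so the mover loses.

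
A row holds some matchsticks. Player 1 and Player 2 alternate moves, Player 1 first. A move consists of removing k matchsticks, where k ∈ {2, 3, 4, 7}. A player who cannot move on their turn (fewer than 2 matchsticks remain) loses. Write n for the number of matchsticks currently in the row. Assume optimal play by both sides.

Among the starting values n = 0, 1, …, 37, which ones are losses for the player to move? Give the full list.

Positions with no move are L. A position that does have a move is losing for the player to move precisely when every available move leads to a winning position for the opponent. Fill in the labels:
n=0: no move → L
n=1: no move → L
n=2: W (go to 0, an L position)
n=3: W (go to 1, an L position)
n=4: W (go to 1, an L position)
n=5: W (go to 1, an L position)
n=6: L (options 4(W), 3(W), 2(W) are all W)
n=7: W (go to 0, an L position)
n=8: W (go to 6, an L position)
n=9: W (go to 6, an L position)
n=10: W (go to 6, an L position)
n=11: L (options 9(W), 8(W), 7(W), 4(W) are all W)
n=12: L (options 10(W), 9(W), 8(W), 5(W) are all W)
n=13: W (go to 11, an L position)
n=14: W (go to 12, an L position)
n=15: W (go to 12, an L position)
n=16: W (go to 12, an L position)
n=17: L (options 15(W), 14(W), 13(W), 10(W) are all W)
n=18: W (go to 11, an L position)
n=19: W (go to 17, an L position)
n=20: W (go to 17, an L position)
n=21: W (go to 17, an L position)
n=22: L (options 20(W), 19(W), 18(W), 15(W) are all W)
n=23: L (options 21(W), 20(W), 19(W), 16(W) are all W)
n=24: W (go to 22, an L position)
n=25: W (go to 23, an L position)
n=26: W (go to 23, an L position)
n=27: W (go to 23, an L position)
n=28: L (options 26(W), 25(W), 24(W), 21(W) are all W)
n=29: W (go to 22, an L position)
n=30: W (go to 28, an L position)
n=31: W (go to 28, an L position)
n=32: W (go to 28, an L position)
n=33: L (options 31(W), 30(W), 29(W), 26(W) are all W)
n=34: L (options 32(W), 31(W), 30(W), 27(W) are all W)
n=35: W (go to 33, an L position)
n=36: W (go to 34, an L position)
n=37: W (go to 34, an L position)
Reading off the rows marked L gives the requested list; there are 11 such values of n.

0, 1, 6, 11, 12, 17, 22, 23, 28, 33, 34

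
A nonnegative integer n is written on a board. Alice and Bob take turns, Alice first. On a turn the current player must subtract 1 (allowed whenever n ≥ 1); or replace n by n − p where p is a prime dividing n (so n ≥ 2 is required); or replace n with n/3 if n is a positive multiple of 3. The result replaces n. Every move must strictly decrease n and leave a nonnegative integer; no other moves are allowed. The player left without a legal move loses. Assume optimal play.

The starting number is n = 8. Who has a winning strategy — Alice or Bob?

Bob wins.

Classify positions by backward induction: terminal positions (no move available) are L. From any other position, the mover wins iff some move reaches an L.
n=0: no move → L
n=1: →0(L), so W
n=2: →0(L), so W
n=3: →0(L), so W
n=4: →2(W), 3(W) — all W, so L
n=5: →0(L), so W
n=6: →4(L), so W
n=7: →0(L), so W
n=8: →6(W), 7(W) — all W, so L
The starting position 8 is L: whatever Alice does, the opponent receives a W position.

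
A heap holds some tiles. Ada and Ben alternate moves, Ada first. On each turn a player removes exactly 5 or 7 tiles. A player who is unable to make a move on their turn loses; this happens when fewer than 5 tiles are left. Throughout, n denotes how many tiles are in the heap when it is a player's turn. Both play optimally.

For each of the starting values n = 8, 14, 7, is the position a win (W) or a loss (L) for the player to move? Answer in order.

8: W, 14: L, 7: W

Positions with no move are L. A position that does have a move is losing for the player to move precisely when every available move leads to a winning position for the opponent. Fill in the labels:
n=0: no move → L
n=1: no move → L
n=2: no move → L
n=3: no move → L
n=4: no move → L
n=5: W (go to 0, an L position)
n=6: W (go to 1, an L position)
n=7: W (go to 2, an L position)
n=8: W (go to 3, an L position)
n=9: W (go to 4, an L position)
n=10: W (go to 3, an L position)
n=11: W (go to 4, an L position)
n=12: L (options 7(W), 5(W) are all W)
n=13: L (options 8(W), 6(W) are all W)
n=14: L (options 9(W), 7(W) are all W)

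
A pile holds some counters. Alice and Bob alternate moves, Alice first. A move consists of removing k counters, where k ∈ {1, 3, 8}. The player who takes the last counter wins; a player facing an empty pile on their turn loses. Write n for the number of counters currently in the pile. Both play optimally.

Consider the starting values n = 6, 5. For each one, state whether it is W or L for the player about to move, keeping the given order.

6: L, 5: W

Use the standard recursion: the mover loses at a terminal position; elsewhere, the mover wins exactly when some move hands the opponent an L position.
n=0: no move → L
n=1: W (go to 0, an L position)
n=2: L (sole option 1(W) is W)
n=3: W (go to 2, an L position)
n=4: L (options 3(W), 1(W) are all W)
n=5: W (go to 4, an L position)
n=6: L (options 5(W), 3(W) are all W)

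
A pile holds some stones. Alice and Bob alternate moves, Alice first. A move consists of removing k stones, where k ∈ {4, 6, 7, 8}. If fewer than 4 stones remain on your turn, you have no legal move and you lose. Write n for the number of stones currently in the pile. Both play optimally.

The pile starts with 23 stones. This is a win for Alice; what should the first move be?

Compute win/loss labels from the base case upward. A position with no move is L. Any other position is W if it can reach an L in one move, else L.
n=0: no move → L
n=1: no move → L
n=2: no move → L
n=3: no move → L
n=4: reaches L-position 0 → W
n=5: reaches L-position 1 → W
n=6: reaches L-position 2 → W
n=7: reaches L-position 3 → W
n=8: reaches L-position 2 → W
n=9: reaches L-position 3 → W
n=10: reaches L-position 3 → W
n=11: reaches L-position 3 → W
n=12: only reaches 8(W), 6(W), 5(W), 4(W), all W → L
n=13: only reaches 9(W), 7(W), 6(W), 5(W), all W → L
n=14: only reaches 10(W), 8(W), 7(W), 6(W), all W → L
n=15: only reaches 11(W), 9(W), 8(W), 7(W), all W → L
n=16: reaches L-position 12 → W
n=17: reaches L-position 13 → W
n=18: reaches L-position 14 → W
n=19: reaches L-position 15 → W
n=20: reaches L-position 14 → W
n=21: reaches L-position 15 → W
n=22: reaches L-position 15 → W
n=23: reaches L-position 15 → W
From 23, the L positions reachable in one move are: 15.

Remove 8, leaving 15.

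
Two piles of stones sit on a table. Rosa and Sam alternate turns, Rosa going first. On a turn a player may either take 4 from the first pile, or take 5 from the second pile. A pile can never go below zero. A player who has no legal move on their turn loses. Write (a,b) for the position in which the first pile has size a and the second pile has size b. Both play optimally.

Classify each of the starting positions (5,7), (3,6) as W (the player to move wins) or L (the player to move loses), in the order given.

Build the W/L table. Terminal = L. A non-terminal position is W if it has a move to some L; otherwise it is L.
No move ever increases a pile, so every position that can arise here has a ≤ 5 and b ≤ 7; it is enough to label the cells with 0 ≤ a ≤ 5 and 0 ≤ b ≤ 7.
Every move lowers a or b (never raises either), so fill the grid row by row in increasing a, and left to right within a row: each cell's successors are then already labelled.
      b=0  b=1  b=2  b=3  b=4  b=5  b=6  b=7
a=0:    L    L    L    L    L    W    W    W
a=1:    L    L    L    L    L    W    W    W
a=2:    L    L    L    L    L    W    W    W
a=3:    L    L    L    L    L    W    W    W
a=4:    W    W    W    W    W    L    L    L
a=5:    W    W    W    W    W    L    L    L
Cells with no legal move (terminal, hence L): (0,0), (0,1), (0,2), (0,3), (0,4), (1,0), (1,1), (1,2), (1,3), (1,4), (2,0), (2,1), (2,2), (2,3), (2,4), (3,0), (3,1), (3,2), (3,3), (3,4).
The remaining L cells, each justified by listing all of its moves:
(4,5): moves to (0,5)(W), (4,0)(W); every one is W ⇒ L
(4,6): moves to (0,6)(W), (4,1)(W); every one is W ⇒ L
(4,7): moves to (0,7)(W), (4,2)(W); every one is W ⇒ L
(5,5): moves to (1,5)(W), (5,0)(W); every one is W ⇒ L
(5,6): moves to (1,6)(W), (5,1)(W); every one is W ⇒ L
(5,7): moves to (1,7)(W), (5,2)(W); every one is W ⇒ L
Every other cell has at least one move into one of the L cells above, so it is W.
(5,7): one of the L cells justified above, so L
(3,6): the move to (3,1) reaches an L cell, so W

(5,7): L, (3,6): W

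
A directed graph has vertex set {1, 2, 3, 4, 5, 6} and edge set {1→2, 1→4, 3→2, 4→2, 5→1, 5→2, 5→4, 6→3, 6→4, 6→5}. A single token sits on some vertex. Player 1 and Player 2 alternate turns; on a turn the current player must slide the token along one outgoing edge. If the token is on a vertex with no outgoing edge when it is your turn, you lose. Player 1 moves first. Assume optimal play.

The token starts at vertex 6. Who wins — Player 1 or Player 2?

Compute win/loss labels from the base case upward. A position with no move is L. Any other position is W if it can reach an L in one move, else L.
Every edge goes from a vertex to one that appears earlier in the order 2, 4, 1, 3, 5, 6, so processing vertices in that order labels each vertex after all of its successors.
2: no outgoing edge → L
4: →2(L), so W
1: →2(L), so W
3: →2(L), so W
5: →2(L), so W
6: →5(W), 3(W), 4(W) — all W, so L
The starting position 6 is L: whatever Player 1 does, the opponent receives a W position.

Player 2 wins.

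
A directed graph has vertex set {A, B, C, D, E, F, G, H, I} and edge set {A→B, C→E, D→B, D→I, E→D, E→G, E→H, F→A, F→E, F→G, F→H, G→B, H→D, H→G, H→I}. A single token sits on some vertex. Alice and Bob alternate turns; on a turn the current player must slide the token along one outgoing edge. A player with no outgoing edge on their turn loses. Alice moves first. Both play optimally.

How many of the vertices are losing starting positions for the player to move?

Use the standard recursion: the mover loses at a terminal position; elsewhere, the mover wins exactly when some move hands the opponent an L position.
Every edge goes from a vertex to one that appears earlier in the order I, B, D, G, H, E, A, C, F, so processing vertices in that order labels each vertex after all of its successors.
I: no outgoing edge → L
B: no outgoing edge → L
D: reaches L-position B → W
G: reaches L-position B → W
H: reaches L-position I → W
E: only reaches H(W), G(W), D(W), all W → L
A: reaches L-position B → W
C: reaches L-position E → W
F: reaches L-position E → W
The L vertices are B, E, I; that is 3 in all.

3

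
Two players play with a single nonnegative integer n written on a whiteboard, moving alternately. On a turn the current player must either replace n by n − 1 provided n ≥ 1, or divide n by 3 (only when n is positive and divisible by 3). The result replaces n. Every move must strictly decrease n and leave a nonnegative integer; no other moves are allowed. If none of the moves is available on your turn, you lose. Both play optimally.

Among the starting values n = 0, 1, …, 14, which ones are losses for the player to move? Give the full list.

Compute win/loss labels from the base case upward. A position with no move is L. Any other position is W if it can reach an L in one move, else L.
n=0: no move → L
n=1: can move to 0, which is L ⇒ W
n=2: the only move is to 1(W), a W ⇒ L
n=3: can move to 2, which is L ⇒ W
n=4: the only move is to 3(W), a W ⇒ L
n=5: can move to 4, which is L ⇒ W
n=6: can move to 2, which is L ⇒ W
n=7: the only move is to 6(W), a W ⇒ L
n=8: can move to 7, which is L ⇒ W
n=9: moves to 3(W), 8(W); every one is W ⇒ L
n=10: can move to 9, which is L ⇒ W
n=11: the only move is to 10(W), a W ⇒ L
n=12: can move to 4, which is L ⇒ W
n=13: the only move is to 12(W), a W ⇒ L
n=14: can move to 13, which is L ⇒ W
The losing starting values of n are exactly the entries labelled L in this table (7 of them).

0, 2, 4, 7, 9, 11, 13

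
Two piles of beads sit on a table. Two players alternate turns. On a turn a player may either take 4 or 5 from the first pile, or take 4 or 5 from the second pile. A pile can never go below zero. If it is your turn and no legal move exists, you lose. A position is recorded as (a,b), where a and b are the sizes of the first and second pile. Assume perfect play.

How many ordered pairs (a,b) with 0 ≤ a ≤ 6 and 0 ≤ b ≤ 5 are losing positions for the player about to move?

22

Use the standard recursion: the mover loses at a terminal position; elsewhere, the mover wins exactly when some move hands the opponent an L position.
Every move lowers a or b (never raises either), so fill the grid row by row in increasing a, and left to right within a row: each cell's successors are then already labelled.
      b=0  b=1  b=2  b=3  b=4  b=5
a=0:    L    L    L    L    W    W
a=1:    L    L    L    L    W    W
a=2:    L    L    L    L    W    W
a=3:    L    L    L    L    W    W
a=4:    W    W    W    W    L    L
a=5:    W    W    W    W    L    L
a=6:    W    W    W    W    L    L
Cells with no legal move (terminal, hence L): (0,0), (0,1), (0,2), (0,3), (1,0), (1,1), (1,2), (1,3), (2,0), (2,1), (2,2), (2,3), (3,0), (3,1), (3,2), (3,3).
The remaining L cells, each justified by listing all of its moves:
(4,4): moves to (0,4)(W), (4,0)(W); every one is W ⇒ L
(4,5): moves to (0,5)(W), (4,1)(W), (4,0)(W); every one is W ⇒ L
(5,4): moves to (1,4)(W), (0,4)(W), (5,0)(W); every one is W ⇒ L
(5,5): moves to (1,5)(W), (0,5)(W), (5,1)(W), (5,0)(W); every one is W ⇒ L
(6,4): moves to (2,4)(W), (1,4)(W), (6,0)(W); every one is W ⇒ L
(6,5): moves to (2,5)(W), (1,5)(W), (6,1)(W), (6,0)(W); every one is W ⇒ L
Every other cell has at least one move into one of the L cells above, so it is W.
L cells per row: a=0: 4, a=1: 4, a=2: 4, a=3: 4, a=4: 2, a=5: 2, a=6: 2; total 22.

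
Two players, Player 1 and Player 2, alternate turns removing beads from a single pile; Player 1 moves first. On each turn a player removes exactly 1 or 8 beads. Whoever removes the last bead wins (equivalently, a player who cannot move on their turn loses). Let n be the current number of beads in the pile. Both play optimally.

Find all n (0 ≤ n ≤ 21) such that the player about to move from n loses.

Classify positions by backward induction: terminal positions (no move available) are L. From any other position, the mover wins iff some move reaches an L.
n=0: no move → L
n=1: can move to 0, which is L ⇒ W
n=2: the only move is to 1(W), a W ⇒ L
n=3: can move to 2, which is L ⇒ W
n=4: the only move is to 3(W), a W ⇒ L
n=5: can move to 4, which is L ⇒ W
n=6: the only move is to 5(W), a W ⇒ L
n=7: can move to 6, which is L ⇒ W
n=8: can move to 0, which is L ⇒ W
n=9: moves to 8(W), 1(W); every one is W ⇒ L
n=10: can move to 9, which is L ⇒ W
n=11: moves to 10(W), 3(W); every one is W ⇒ L
n=12: can move to 11, which is L ⇒ W
n=13: moves to 12(W), 5(W); every one is W ⇒ L
n=14: can move to 13, which is L ⇒ W
n=15: moves to 14(W), 7(W); every one is W ⇒ L
n=16: can move to 15, which is L ⇒ W
n=17: can move to 9, which is L ⇒ W
n=18: moves to 17(W), 10(W); every one is W ⇒ L
n=19: can move to 18, which is L ⇒ W
n=20: moves to 19(W), 12(W); every one is W ⇒ L
n=21: can move to 20, which is L ⇒ W
The losing starting values of n are exactly the entries labelled L in this table (10 of them).

0, 2, 4, 6, 9, 11, 13, 15, 18, 20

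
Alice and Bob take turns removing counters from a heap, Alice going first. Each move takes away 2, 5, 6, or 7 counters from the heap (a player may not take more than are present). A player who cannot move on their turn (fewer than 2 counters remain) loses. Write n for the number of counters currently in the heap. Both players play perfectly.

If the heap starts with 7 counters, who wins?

Use the standard recursion: the mover loses at a terminal position; elsewhere, the mover wins exactly when some move hands the opponent an L position.
n=0: no move → L
n=1: no move → L
n=2: W (go to 0, an L position)
n=3: W (go to 1, an L position)
n=4: L (sole option 2(W) is W)
n=5: W (go to 0, an L position)
n=6: W (go to 4, an L position)
n=7: W (go to 1, an L position)
From 7 Alice can remove 6, leaving 1, reaching an L position.

Alice wins.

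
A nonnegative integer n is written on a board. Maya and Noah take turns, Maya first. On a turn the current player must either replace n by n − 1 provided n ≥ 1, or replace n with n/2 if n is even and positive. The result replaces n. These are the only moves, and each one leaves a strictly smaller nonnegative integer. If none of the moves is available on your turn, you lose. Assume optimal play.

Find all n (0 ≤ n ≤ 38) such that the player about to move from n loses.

0, 2, 5, 7, 9, 11, 13, 15, 17, 19, 21, 23, 25, 27, 29, 31, 33, 35, 37

Build the W/L table. Terminal = L. A non-terminal position is W if it has a move to some L; otherwise it is L.
n=0: no move → L
n=1: reaches L-position 0 → W
n=2: only reaches 1(W), which is W → L
n=3: reaches L-position 2 → W
n=4: reaches L-position 2 → W
n=5: only reaches 4(W), which is W → L
n=6: reaches L-position 5 → W
n=7: only reaches 6(W), which is W → L
n=8: reaches L-position 7 → W
n=9: only reaches 8(W), which is W → L
n=10: reaches L-position 5 → W
n=11: only reaches 10(W), which is W → L
n=12: reaches L-position 11 → W
n=13: only reaches 12(W), which is W → L
n=14: reaches L-position 7 → W
n=15: only reaches 14(W), which is W → L
n=16: reaches L-position 15 → W
n=17: only reaches 16(W), which is W → L
n=18: reaches L-position 9 → W
n=19: only reaches 18(W), which is W → L
n=20: reaches L-position 19 → W
n=21: only reaches 20(W), which is W → L
n=22: reaches L-position 11 → W
n=23: only reaches 22(W), which is W → L
n=24: reaches L-position 23 → W
n=25: only reaches 24(W), which is W → L
n=26: reaches L-position 13 → W
n=27: only reaches 26(W), which is W → L
n=28: reaches L-position 27 → W
n=29: only reaches 28(W), which is W → L
n=30: reaches L-position 15 → W
n=31: only reaches 30(W), which is W → L
n=32: reaches L-position 31 → W
n=33: only reaches 32(W), which is W → L
n=34: reaches L-position 17 → W
n=35: only reaches 34(W), which is W → L
n=36: reaches L-position 35 → W
n=37: only reaches 36(W), which is W → L
n=38: reaches L-position 19 → W
The losing starting values of n are exactly the entries labelled L in this table (19 of them).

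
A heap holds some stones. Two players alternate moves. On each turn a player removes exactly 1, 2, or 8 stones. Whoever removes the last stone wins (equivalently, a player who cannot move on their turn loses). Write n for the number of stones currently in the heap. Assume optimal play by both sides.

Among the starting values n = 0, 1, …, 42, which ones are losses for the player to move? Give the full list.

Label each position W (a win for the player to move) or L (a loss). A position with no legal move is L; any other position is W exactly when some move reaches an L, and L when every move reaches a W.
n=0: no move → L
n=1: →0(L), so W
n=2: →0(L), so W
n=3: →2(W), 1(W) — all W, so L
n=4: →3(L), so W
n=5: →3(L), so W
n=6: →5(W), 4(W) — all W, so L
n=7: →6(L), so W
n=8: →6(L), so W
n=9: →8(W), 7(W), 1(W) — all W, so L
n=10: →9(L), so W
n=11: →9(L), so W
n=12: →11(W), 10(W), 4(W) — all W, so L
n=13: →12(L), so W
n=14: →12(L), so W
n=15: →14(W), 13(W), 7(W) — all W, so L
n=16: →15(L), so W
n=17: →15(L), so W
n=18: →17(W), 16(W), 10(W) — all W, so L
n=19: →18(L), so W
n=20: →18(L), so W
n=21: →20(W), 19(W), 13(W) — all W, so L
n=22: →21(L), so W
n=23: →21(L), so W
n=24: →23(W), 22(W), 16(W) — all W, so L
n=25: →24(L), so W
n=26: →24(L), so W
n=27: →26(W), 25(W), 19(W) — all W, so L
n=28: →27(L), so W
n=29: →27(L), so W
n=30: →29(W), 28(W), 22(W) — all W, so L
n=31: →30(L), so W
n=32: →30(L), so W
n=33: →32(W), 31(W), 25(W) — all W, so L
n=34: →33(L), so W
n=35: →33(L), so W
n=36: →35(W), 34(W), 28(W) — all W, so L
n=37: →36(L), so W
n=38: →36(L), so W
n=39: →38(W), 37(W), 31(W) — all W, so L
n=40: →39(L), so W
n=41: →39(L), so W
n=42: →41(W), 40(W), 34(W) — all W, so L
Reading off the rows marked L gives the requested list; there are 15 such values of n.

0, 3, 6, 9, 12, 15, 18, 21, 24, 27, 30, 33, 36, 39, 42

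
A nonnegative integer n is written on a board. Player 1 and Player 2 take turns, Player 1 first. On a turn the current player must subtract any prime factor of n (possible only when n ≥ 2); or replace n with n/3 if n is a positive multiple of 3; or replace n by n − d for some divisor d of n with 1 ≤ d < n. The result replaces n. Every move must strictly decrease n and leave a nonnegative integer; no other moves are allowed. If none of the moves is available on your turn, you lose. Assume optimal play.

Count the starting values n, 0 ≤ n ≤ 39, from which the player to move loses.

10

Positions with no move are L. A position that does have a move is losing for the player to move precisely when every available move leads to a winning position for the opponent. Fill in the labels:
n=0: no move → L
n=1: no move → L
n=2: can move to 0, which is L ⇒ W
n=3: can move to 0, which is L ⇒ W
n=4: moves to 2(W), 3(W); every one is W ⇒ L
n=5: can move to 0, which is L ⇒ W
n=6: can move to 4, which is L ⇒ W
n=7: can move to 0, which is L ⇒ W
n=8: can move to 4, which is L ⇒ W
n=9: moves to 3(W), 6(W), 8(W); every one is W ⇒ L
n=10: can move to 9, which is L ⇒ W
n=11: can move to 0, which is L ⇒ W
n=12: can move to 4, which is L ⇒ W
n=13: can move to 0, which is L ⇒ W
n=14: moves to 7(W), 12(W), 13(W); every one is W ⇒ L
n=15: can move to 14, which is L ⇒ W
n=16: can move to 14, which is L ⇒ W
n=17: can move to 0, which is L ⇒ W
n=18: can move to 9, which is L ⇒ W
n=19: can move to 0, which is L ⇒ W
n=20: moves to 10(W), 15(W), 16(W), 18(W), 19(W); every one is W ⇒ L
n=21: can move to 14, which is L ⇒ W
n=22: can move to 20, which is L ⇒ W
n=23: can move to 0, which is L ⇒ W
n=24: can move to 20, which is L ⇒ W
n=25: can move to 20, which is L ⇒ W
n=26: moves to 13(W), 24(W), 25(W); every one is W ⇒ L
n=27: can move to 9, which is L ⇒ W
n=28: can move to 14, which is L ⇒ W
n=29: can move to 0, which is L ⇒ W
n=30: can move to 20, which is L ⇒ W
n=31: can move to 0, which is L ⇒ W
n=32: moves to 16(W), 24(W), 28(W), 30(W), 31(W); every one is W ⇒ L
n=33: can move to 32, which is L ⇒ W
n=34: can move to 32, which is L ⇒ W
n=35: moves to 28(W), 30(W), 34(W); every one is W ⇒ L
n=36: can move to 32, which is L ⇒ W
n=37: can move to 0, which is L ⇒ W
n=38: moves to 19(W), 36(W), 37(W); every one is W ⇒ L
n=39: can move to 26, which is L ⇒ W
L entries with 0 ≤ n ≤ 39: n = 0, 1, 4, 9, 14, 20, 26, 32, 35, 38; that makes 10.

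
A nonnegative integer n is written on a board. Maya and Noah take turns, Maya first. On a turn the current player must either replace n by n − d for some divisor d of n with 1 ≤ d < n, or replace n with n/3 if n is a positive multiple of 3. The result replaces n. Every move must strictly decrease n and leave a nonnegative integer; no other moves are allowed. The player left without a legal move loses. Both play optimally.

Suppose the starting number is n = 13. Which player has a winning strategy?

Noah wins.

Compute win/loss labels from the base case upward. A position with no move is L. Any other position is W if it can reach an L in one move, else L.
n=0: no move → L
n=1: no move → L
n=2: reaches L-position 1 → W
n=3: reaches L-position 1 → W
n=4: only reaches 2(W), 3(W), all W → L
n=5: reaches L-position 4 → W
n=6: reaches L-position 4 → W
n=7: only reaches 6(W), which is W → L
n=8: reaches L-position 4 → W
n=9: only reaches 3(W), 6(W), 8(W), all W → L
n=10: reaches L-position 9 → W
n=11: only reaches 10(W), which is W → L
n=12: reaches L-position 4 → W
n=13: only reaches 12(W), which is W → L
Every move from 13 reaches a W position, so the mover loses.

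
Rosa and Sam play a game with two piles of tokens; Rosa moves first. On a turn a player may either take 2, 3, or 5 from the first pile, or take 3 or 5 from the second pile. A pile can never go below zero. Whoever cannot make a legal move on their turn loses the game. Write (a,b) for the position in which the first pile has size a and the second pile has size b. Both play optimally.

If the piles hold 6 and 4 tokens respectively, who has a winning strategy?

Rosa wins.

Work bottom-up. With no move the player to move loses. Otherwise the position is W if at least one move leads to an L position for the opponent, and L if every move leads to a W.
No move ever increases a pile, so every position that can arise here has a ≤ 6 and b ≤ 4; it is enough to label the cells with 0 ≤ a ≤ 6 and 0 ≤ b ≤ 4.
Every move lowers a or b (never raises either), so fill the grid row by row in increasing a, and left to right within a row: each cell's successors are then already labelled.
      b=0  b=1  b=2  b=3  b=4
a=0:    L    L    L    W    W
a=1:    L    L    L    W    W
a=2:    W    W    W    L    L
a=3:    W    W    W    L    L
a=4:    W    W    W    W    W
a=5:    W    W    W    W    W
a=6:    W    W    W    W    W
Cells with no legal move (terminal, hence L): (0,0), (0,1), (0,2), (1,0), (1,1), (1,2).
The remaining L cells, each justified by listing all of its moves:
(2,3): moves to (0,3)(W), (2,0)(W); every one is W ⇒ L
(2,4): moves to (0,4)(W), (2,1)(W); every one is W ⇒ L
(3,3): moves to (1,3)(W), (0,3)(W), (3,0)(W); every one is W ⇒ L
(3,4): moves to (1,4)(W), (0,4)(W), (3,1)(W); every one is W ⇒ L
Every other cell has at least one move into one of the L cells above, so it is W.
From (6,4) Rosa can move to (3,4), reaching an L position.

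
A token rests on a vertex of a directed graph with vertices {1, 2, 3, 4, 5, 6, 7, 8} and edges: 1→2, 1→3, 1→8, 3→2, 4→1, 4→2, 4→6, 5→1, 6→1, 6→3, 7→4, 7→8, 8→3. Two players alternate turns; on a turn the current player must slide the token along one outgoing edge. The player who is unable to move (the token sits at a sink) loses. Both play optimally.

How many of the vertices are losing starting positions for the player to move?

4

Label each position W (a win for the player to move) or L (a loss). A position with no legal move is L; any other position is W exactly when some move reaches an L, and L when every move reaches a W.
Every edge goes from a vertex to one that appears earlier in the order 2, 3, 8, 1, 5, 6, 4, 7, so processing vertices in that order labels each vertex after all of its successors.
2: no outgoing edge → L
3: can move to 2, which is L ⇒ W
8: the only move is to 3(W), a W ⇒ L
1: can move to 8, which is L ⇒ W
5: the only move is to 1(W), a W ⇒ L
6: moves to 1(W), 3(W); every one is W ⇒ L
4: can move to 6, which is L ⇒ W
7: can move to 8, which is L ⇒ W
The L vertices are 2, 5, 6, 8; that is 4 in all.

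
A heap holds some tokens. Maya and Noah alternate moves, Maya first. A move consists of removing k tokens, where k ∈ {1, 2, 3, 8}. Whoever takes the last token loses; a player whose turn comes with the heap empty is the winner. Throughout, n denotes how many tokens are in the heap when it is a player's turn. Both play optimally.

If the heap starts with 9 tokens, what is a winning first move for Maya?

Compute win/loss labels from the base case upward. A position with no move is W. Any other position is W if it can reach an L in one move, else L.
n=0: no move; the opponent has just taken the last token and therefore loses → W
n=1: →0(W) only, which is W, so L
n=2: →1(L), so W
n=3: →1(L), so W
n=4: →1(L), so W
n=5: →4(W), 3(W), 2(W) — all W, so L
n=6: →5(L), so W
n=7: →5(L), so W
n=8: →5(L), so W
n=9: →1(L), so W
From 9, the L positions reachable in one move are: 1.

Remove 8, leaving 1.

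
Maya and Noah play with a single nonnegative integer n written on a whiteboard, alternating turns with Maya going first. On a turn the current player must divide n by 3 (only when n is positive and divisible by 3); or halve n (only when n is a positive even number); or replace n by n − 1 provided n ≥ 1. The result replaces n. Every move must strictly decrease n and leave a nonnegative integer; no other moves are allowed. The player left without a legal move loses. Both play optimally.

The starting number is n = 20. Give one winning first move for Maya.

Move to 19.

Positions with no move are L. A position that does have a move is losing for the player to move precisely when every available move leads to a winning position for the opponent. Fill in the labels:
n=0: no move → L
n=1: can move to 0, which is L ⇒ W
n=2: the only move is to 1(W), a W ⇒ L
n=3: can move to 2, which is L ⇒ W
n=4: can move to 2, which is L ⇒ W
n=5: the only move is to 4(W), a W ⇒ L
n=6: can move to 2, which is L ⇒ W
n=7: the only move is to 6(W), a W ⇒ L
n=8: can move to 7, which is L ⇒ W
n=9: moves to 3(W), 8(W); every one is W ⇒ L
n=10: can move to 5, which is L ⇒ W
n=11: the only move is to 10(W), a W ⇒ L
n=12: can move to 11, which is L ⇒ W
n=13: the only move is to 12(W), a W ⇒ L
n=14: can move to 7, which is L ⇒ W
n=15: can move to 5, which is L ⇒ W
n=16: moves to 8(W), 15(W); every one is W ⇒ L
n=17: can move to 16, which is L ⇒ W
n=18: can move to 9, which is L ⇒ W
n=19: the only move is to 18(W), a W ⇒ L
n=20: can move to 19, which is L ⇒ W
From 20, the L positions reachable in one move are: 19.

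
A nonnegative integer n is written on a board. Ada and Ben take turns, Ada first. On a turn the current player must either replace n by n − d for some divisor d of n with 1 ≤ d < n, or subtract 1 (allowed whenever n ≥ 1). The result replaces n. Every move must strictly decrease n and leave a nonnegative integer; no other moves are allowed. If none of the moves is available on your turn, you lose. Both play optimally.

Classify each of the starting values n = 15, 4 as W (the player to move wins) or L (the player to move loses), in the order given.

Label each position W (a win for the player to move) or L (a loss). A position with no legal move is L; any other position is W exactly when some move reaches an L, and L when every move reaches a W.
n=0: no move → L
n=1: →0(L), so W
n=2: →1(W) only, which is W, so L
n=3: →2(L), so W
n=4: →2(L), so W
n=5: →4(W) only, which is W, so L
n=6: →5(L), so W
n=7: →6(W) only, which is W, so L
n=8: →7(L), so W
n=9: →6(W), 8(W) — all W, so L
n=10: →5(L), so W
n=11: →10(W) only, which is W, so L
n=12: →9(L), so W
n=13: →12(W) only, which is W, so L
n=14: →7(L), so W
n=15: →10(W), 12(W), 14(W) — all W, so L

15: L, 4: W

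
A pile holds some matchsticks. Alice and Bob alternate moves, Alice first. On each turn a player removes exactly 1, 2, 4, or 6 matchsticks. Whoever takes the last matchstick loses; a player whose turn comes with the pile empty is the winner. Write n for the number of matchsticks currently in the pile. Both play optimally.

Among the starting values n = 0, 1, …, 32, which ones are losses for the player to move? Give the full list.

1, 4, 9, 12, 17, 20, 25, 28

Work bottom-up. With no move the player to move wins. Otherwise the position is W if at least one move leads to an L position for the opponent, and L if every move leads to a W.
n=0: no move; the opponent has just taken the last matchstick and therefore loses → W
n=1: the only move is to 0(W), a W ⇒ L
n=2: can move to 1, which is L ⇒ W
n=3: can move to 1, which is L ⇒ W
n=4: moves to 3(W), 2(W), 0(W); every one is W ⇒ L
n=5: can move to 4, which is L ⇒ W
n=6: can move to 4, which is L ⇒ W
n=7: can move to 1, which is L ⇒ W
n=8: can move to 4, which is L ⇒ W
n=9: moves to 8(W), 7(W), 5(W), 3(W); every one is W ⇒ L
n=10: can move to 9, which is L ⇒ W
n=11: can move to 9, which is L ⇒ W
n=12: moves to 11(W), 10(W), 8(W), 6(W); every one is W ⇒ L
n=13: can move to 12, which is L ⇒ W
n=14: can move to 12, which is L ⇒ W
n=15: can move to 9, which is L ⇒ W
n=16: can move to 12, which is L ⇒ W
n=17: moves to 16(W), 15(W), 13(W), 11(W); every one is W ⇒ L
n=18: can move to 17, which is L ⇒ W
n=19: can move to 17, which is L ⇒ W
n=20: moves to 19(W), 18(W), 16(W), 14(W); every one is W ⇒ L
n=21: can move to 20, which is L ⇒ W
n=22: can move to 20, which is L ⇒ W
n=23: can move to 17, which is L ⇒ W
n=24: can move to 20, which is L ⇒ W
n=25: moves to 24(W), 23(W), 21(W), 19(W); every one is W ⇒ L
n=26: can move to 25, which is L ⇒ W
n=27: can move to 25, which is L ⇒ W
n=28: moves to 27(W), 26(W), 24(W), 22(W); every one is W ⇒ L
n=29: can move to 28, which is L ⇒ W
n=30: can move to 28, which is L ⇒ W
n=31: can move to 25, which is L ⇒ W
n=32: can move to 28, which is L ⇒ W
Reading off the rows marked L gives the requested list; there are 8 such values of n.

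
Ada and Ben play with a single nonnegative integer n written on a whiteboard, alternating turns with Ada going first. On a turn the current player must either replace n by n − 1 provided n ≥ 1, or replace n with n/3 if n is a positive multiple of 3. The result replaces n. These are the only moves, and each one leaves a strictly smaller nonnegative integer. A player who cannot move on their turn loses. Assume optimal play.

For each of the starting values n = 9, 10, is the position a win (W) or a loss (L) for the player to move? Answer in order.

Positions with no move are L. A position that does have a move is losing for the player to move precisely when every available move leads to a winning position for the opponent. Fill in the labels:
n=0: no move → L
n=1: →0(L), so W
n=2: →1(W) only, which is W, so L
n=3: →2(L), so W
n=4: →3(W) only, which is W, so L
n=5: →4(L), so W
n=6: →2(L), so W
n=7: →6(W) only, which is W, so L
n=8: →7(L), so W
n=9: →3(W), 8(W) — all W, so L
n=10: →9(L), so W

9: L, 10: W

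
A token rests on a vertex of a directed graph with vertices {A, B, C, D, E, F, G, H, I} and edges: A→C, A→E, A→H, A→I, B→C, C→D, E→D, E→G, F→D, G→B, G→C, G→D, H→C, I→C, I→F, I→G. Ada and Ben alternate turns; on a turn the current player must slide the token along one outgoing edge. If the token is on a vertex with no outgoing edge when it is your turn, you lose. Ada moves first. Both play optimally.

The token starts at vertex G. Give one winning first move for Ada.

Move to B.

Build the W/L table. Terminal = L. A non-terminal position is W if it has a move to some L; otherwise it is L.
Every edge goes from a vertex to one that appears earlier in the order D, C, B, G, F, I, E, H, A, so processing vertices in that order labels each vertex after all of its successors.
D: no outgoing edge → L
C: →D(L), so W
B: →C(W) only, which is W, so L
G: →B(L), so W
F: →D(L), so W
I: →F(W), G(W), C(W) — all W, so L
E: →D(L), so W
H: →C(W) only, which is W, so L
A: →H(L), so W
From G, the L positions reachable in one move are: B, D. Any move reaching one of these is winning.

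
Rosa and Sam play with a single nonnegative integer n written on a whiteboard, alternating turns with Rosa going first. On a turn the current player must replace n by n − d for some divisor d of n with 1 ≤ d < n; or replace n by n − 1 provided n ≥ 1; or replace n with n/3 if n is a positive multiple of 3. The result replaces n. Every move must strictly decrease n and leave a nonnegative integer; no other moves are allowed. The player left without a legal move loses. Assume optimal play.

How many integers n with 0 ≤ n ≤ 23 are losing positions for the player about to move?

Work bottom-up. With no move the player to move loses. Otherwise the position is W if at least one move leads to an L position for the opponent, and L if every move leads to a W.
n=0: no move → L
n=1: reaches L-position 0 → W
n=2: only reaches 1(W), which is W → L
n=3: reaches L-position 2 → W
n=4: reaches L-position 2 → W
n=5: only reaches 4(W), which is W → L
n=6: reaches L-position 2 → W
n=7: only reaches 6(W), which is W → L
n=8: reaches L-position 7 → W
n=9: only reaches 3(W), 6(W), 8(W), all W → L
n=10: reaches L-position 5 → W
n=11: only reaches 10(W), which is W → L
n=12: reaches L-position 9 → W
n=13: only reaches 12(W), which is W → L
n=14: reaches L-position 7 → W
n=15: reaches L-position 5 → W
n=16: only reaches 8(W), 12(W), 14(W), 15(W), all W → L
n=17: reaches L-position 16 → W
n=18: reaches L-position 9 → W
n=19: only reaches 18(W), which is W → L
n=20: reaches L-position 16 → W
n=21: reaches L-position 7 → W
n=22: reaches L-position 11 → W
n=23: only reaches 22(W), which is W → L
L entries with 0 ≤ n ≤ 23: n = 0, 2, 5, 7, 9, 11, 13, 16, 19, 23; that makes 10.

10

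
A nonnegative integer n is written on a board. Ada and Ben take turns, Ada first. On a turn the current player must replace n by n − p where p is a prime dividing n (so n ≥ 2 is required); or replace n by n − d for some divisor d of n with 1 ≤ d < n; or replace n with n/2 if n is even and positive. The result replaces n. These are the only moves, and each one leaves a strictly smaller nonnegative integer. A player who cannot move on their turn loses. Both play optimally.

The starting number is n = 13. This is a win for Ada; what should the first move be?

Work bottom-up. With no move the player to move loses. Otherwise the position is W if at least one move leads to an L position for the opponent, and L if every move leads to a W.
n=0: no move → L
n=1: no move → L
n=2: W (go to 0, an L position)
n=3: W (go to 0, an L position)
n=4: L (options 2(W), 3(W) are all W)
n=5: W (go to 0, an L position)
n=6: W (go to 4, an L position)
n=7: W (go to 0, an L position)
n=8: W (go to 4, an L position)
n=9: L (options 6(W), 8(W) are all W)
n=10: W (go to 9, an L position)
n=11: W (go to 0, an L position)
n=12: W (go to 9, an L position)
n=13: W (go to 0, an L position)
From 13, the L positions reachable in one move are: 0.

Move to 0.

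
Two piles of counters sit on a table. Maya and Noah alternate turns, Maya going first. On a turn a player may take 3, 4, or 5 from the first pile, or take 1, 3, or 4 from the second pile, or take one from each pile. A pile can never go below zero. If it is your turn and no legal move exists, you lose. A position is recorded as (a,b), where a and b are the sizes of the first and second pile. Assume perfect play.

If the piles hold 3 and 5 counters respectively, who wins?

Maya wins.

Work bottom-up. With no move the player to move loses. Otherwise the position is W if at least one move leads to an L position for the opponent, and L if every move leads to a W.
No move ever increases a pile, so every position that can arise here has a ≤ 3 and b ≤ 5; it is enough to label the cells with 0 ≤ a ≤ 3 and 0 ≤ b ≤ 5.
Every move lowers a or b (never raises either), so fill the grid row by row in increasing a, and left to right within a row: each cell's successors are then already labelled.
      b=0  b=1  b=2  b=3  b=4  b=5
a=0:    L    W    L    W    W    W
a=1:    L    W    L    W    W    W
a=2:    L    W    L    W    W    W
a=3:    W    W    W    W    L    W
Cells with no legal move (terminal, hence L): (0,0), (1,0), (2,0).
The remaining L cells, each justified by listing all of its moves:
(0,2): only reaches (0,1)(W), which is W → L
(1,2): only reaches (1,1)(W), (0,1)(W), all W → L
(2,2): only reaches (2,1)(W), (1,1)(W), all W → L
(3,4): only reaches (0,4)(W), (3,3)(W), (3,1)(W), (3,0)(W), (2,3)(W), all W → L
Every other cell has at least one move into one of the L cells above, so it is W.
The starting position (3,5) is W: Maya should move to (3,4), handing over an L position.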